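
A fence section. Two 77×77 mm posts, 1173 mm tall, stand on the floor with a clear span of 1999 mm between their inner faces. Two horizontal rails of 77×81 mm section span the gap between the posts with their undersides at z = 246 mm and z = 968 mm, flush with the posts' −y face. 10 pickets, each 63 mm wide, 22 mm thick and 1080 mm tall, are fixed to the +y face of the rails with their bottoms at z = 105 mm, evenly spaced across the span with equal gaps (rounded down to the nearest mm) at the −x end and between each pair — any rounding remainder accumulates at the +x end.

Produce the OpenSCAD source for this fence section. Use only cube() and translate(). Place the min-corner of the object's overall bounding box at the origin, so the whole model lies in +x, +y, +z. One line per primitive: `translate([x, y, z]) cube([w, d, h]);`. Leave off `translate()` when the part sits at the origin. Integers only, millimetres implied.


cube([77, 77, 1173]);
translate([2076, 0, 0]) cube([77, 77, 1173]);
translate([77, 0, 246]) cube([1999, 77, 81]);
translate([77, 0, 968]) cube([1999, 77, 81]);
translate([201, 77, 105]) cube([63, 22, 1080]);
translate([388, 77, 105]) cube([63, 22, 1080]);
translate([575, 77, 105]) cube([63, 22, 1080]);
translate([762, 77, 105]) cube([63, 22, 1080]);
translate([949, 77, 105]) cube([63, 22, 1080]);
translate([1136, 77, 105]) cube([63, 22, 1080]);
translate([1323, 77, 105]) cube([63, 22, 1080]);
translate([1510, 77, 105]) cube([63, 22, 1080]);
translate([1697, 77, 105]) cube([63, 22, 1080]);
translate([1884, 77, 105]) cube([63, 22, 1080]);


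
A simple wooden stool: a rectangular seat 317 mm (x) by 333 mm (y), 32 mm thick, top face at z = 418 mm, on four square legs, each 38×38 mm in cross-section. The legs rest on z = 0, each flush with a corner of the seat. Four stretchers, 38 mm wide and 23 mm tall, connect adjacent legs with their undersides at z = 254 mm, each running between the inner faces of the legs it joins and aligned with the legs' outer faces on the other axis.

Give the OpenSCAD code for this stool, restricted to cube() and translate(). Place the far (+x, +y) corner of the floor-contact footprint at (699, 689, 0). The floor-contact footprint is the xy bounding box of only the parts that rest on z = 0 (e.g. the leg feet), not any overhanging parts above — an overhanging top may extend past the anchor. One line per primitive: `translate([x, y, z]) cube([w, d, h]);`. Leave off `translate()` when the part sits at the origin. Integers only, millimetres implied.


// leg_h = 418 - 32 = 386
// stretcher span = 317 - 2*38 = 241
translate([382, 356, 386]) cube([317, 333, 32]);
translate([382, 356, 0]) cube([38, 38, 386]);
translate([661, 356, 0]) cube([38, 38, 386]);
translate([382, 651, 0]) cube([38, 38, 386]);
translate([661, 651, 0]) cube([38, 38, 386]);
translate([420, 356, 254]) cube([241, 38, 23]);
translate([420, 651, 254]) cube([241, 38, 23]);
translate([382, 394, 254]) cube([38, 257, 23]);
translate([661, 394, 254]) cube([38, 257, 23]);


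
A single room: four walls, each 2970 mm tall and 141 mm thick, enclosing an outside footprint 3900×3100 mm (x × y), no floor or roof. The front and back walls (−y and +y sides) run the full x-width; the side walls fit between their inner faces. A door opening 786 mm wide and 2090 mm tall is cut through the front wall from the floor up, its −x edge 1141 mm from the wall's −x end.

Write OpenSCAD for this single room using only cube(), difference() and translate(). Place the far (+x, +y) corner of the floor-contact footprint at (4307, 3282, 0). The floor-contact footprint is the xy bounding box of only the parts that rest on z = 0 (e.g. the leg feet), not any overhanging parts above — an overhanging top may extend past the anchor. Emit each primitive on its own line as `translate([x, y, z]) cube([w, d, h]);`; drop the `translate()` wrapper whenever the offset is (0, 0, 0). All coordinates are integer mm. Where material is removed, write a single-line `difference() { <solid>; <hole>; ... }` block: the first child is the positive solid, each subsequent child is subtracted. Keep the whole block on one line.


difference() { translate([407, 182, 0]) cube([3900, 141, 2970]); translate([1548, 182, 0]) cube([786, 141, 2090]); }
translate([407, 3141, 0]) cube([3900, 141, 2970]);
translate([407, 323, 0]) cube([141, 2818, 2970]);
translate([4166, 323, 0]) cube([141, 2818, 2970]);


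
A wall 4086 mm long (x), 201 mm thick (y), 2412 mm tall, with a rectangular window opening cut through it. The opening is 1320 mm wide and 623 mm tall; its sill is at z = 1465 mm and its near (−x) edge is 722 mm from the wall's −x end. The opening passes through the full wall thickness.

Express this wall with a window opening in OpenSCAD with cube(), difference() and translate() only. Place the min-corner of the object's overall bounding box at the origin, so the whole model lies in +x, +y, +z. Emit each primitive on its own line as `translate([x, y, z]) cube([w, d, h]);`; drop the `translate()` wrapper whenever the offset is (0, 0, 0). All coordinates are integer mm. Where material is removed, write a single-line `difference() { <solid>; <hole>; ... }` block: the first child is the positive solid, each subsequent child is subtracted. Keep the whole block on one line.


difference() { cube([4086, 201, 2412]); translate([722, 0, 1465]) cube([1320, 201, 623]); }


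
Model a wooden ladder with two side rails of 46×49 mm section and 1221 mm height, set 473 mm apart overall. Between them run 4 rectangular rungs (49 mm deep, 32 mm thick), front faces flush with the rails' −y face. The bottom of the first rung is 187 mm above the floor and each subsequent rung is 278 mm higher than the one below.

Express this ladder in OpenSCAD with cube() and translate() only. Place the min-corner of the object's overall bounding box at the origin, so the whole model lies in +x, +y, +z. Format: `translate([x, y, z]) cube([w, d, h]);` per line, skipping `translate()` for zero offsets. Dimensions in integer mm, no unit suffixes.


cube([46, 49, 1221]);
translate([427, 0, 0]) cube([46, 49, 1221]);
translate([46, 0, 187]) cube([381, 49, 32]);
translate([46, 0, 465]) cube([381, 49, 32]);
translate([46, 0, 743]) cube([381, 49, 32]);
translate([46, 0, 1021]) cube([381, 49, 32]);


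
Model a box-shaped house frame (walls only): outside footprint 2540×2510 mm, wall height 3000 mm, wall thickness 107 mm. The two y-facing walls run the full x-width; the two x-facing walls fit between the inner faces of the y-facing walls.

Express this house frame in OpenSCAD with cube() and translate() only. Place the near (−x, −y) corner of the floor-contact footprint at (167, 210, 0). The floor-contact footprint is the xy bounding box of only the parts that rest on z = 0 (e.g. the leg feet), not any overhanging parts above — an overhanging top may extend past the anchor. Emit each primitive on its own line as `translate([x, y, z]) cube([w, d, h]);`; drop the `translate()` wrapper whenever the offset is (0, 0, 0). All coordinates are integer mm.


translate([167, 210, 0]) cube([2540, 107, 3000]);
translate([167, 2613, 0]) cube([2540, 107, 3000]);
translate([167, 317, 0]) cube([107, 2296, 3000]);
translate([2600, 317, 0]) cube([107, 2296, 3000]);


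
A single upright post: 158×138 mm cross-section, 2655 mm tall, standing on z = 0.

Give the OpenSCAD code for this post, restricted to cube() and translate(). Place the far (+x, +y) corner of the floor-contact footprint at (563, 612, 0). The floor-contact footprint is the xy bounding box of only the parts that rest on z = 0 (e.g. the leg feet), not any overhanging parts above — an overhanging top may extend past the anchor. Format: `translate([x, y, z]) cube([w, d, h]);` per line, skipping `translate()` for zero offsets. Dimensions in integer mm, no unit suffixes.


translate([405, 474, 0]) cube([158, 138, 2655]);


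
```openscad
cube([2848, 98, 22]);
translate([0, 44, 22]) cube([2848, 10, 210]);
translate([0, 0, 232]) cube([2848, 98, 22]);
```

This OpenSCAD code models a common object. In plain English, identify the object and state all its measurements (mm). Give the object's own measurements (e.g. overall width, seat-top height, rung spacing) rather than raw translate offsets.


An I-beam lying along x, 2848 mm long. Overall section height 254 mm. Two flanges 98 mm wide (y) and 22 mm thick, one on the floor and one at the top; a web 10 mm thick runs between them, centred on the flange width.


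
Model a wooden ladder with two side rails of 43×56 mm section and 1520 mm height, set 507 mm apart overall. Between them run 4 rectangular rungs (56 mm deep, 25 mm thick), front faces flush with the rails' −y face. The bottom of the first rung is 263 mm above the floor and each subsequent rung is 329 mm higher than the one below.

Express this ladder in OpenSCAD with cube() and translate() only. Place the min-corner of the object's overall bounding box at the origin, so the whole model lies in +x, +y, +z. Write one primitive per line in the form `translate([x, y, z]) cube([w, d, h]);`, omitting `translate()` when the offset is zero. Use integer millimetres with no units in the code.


cube([43, 56, 1520]);
translate([464, 0, 0]) cube([43, 56, 1520]);
translate([43, 0, 263]) cube([421, 56, 25]);
translate([43, 0, 592]) cube([421, 56, 25]);
translate([43, 0, 921]) cube([421, 56, 25]);
translate([43, 0, 1250]) cube([421, 56, 25]);


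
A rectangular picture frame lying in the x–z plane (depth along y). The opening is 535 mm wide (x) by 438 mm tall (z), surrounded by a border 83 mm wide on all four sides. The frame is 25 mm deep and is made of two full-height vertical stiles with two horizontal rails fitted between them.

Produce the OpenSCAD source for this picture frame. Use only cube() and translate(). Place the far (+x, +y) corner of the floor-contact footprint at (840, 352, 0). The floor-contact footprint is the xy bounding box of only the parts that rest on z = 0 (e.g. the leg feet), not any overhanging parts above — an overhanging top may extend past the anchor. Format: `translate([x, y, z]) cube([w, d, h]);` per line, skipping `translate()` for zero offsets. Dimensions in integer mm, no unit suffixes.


translate([139, 327, 0]) cube([83, 25, 604]);
translate([757, 327, 0]) cube([83, 25, 604]);
translate([222, 327, 0]) cube([535, 25, 83]);
translate([222, 327, 521]) cube([535, 25, 83]);


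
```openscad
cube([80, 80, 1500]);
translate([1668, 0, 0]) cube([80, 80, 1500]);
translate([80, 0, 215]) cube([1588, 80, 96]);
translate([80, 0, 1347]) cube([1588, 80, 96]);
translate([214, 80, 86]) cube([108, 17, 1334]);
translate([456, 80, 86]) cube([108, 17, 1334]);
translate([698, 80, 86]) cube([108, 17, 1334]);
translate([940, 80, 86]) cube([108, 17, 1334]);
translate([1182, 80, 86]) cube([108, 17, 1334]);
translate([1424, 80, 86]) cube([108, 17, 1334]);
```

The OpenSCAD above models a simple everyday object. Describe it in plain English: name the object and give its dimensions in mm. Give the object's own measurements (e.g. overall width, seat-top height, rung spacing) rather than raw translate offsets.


A fence section. Two 80×80 mm posts, 1500 mm tall, stand on the floor with a clear span of 1588 mm between their inner faces. Two horizontal rails of 80×96 mm section span the gap between the posts with their undersides at z = 215 mm and z = 1347 mm, flush with the posts' −y face. 6 pickets, each 108 mm wide, 17 mm thick and 1334 mm tall, are fixed to the +y face of the rails with their bottoms at z = 86 mm, spaced across the span with a 134 mm gap after the −x post and between neighbouring pickets, with 136 mm left before the +x post.


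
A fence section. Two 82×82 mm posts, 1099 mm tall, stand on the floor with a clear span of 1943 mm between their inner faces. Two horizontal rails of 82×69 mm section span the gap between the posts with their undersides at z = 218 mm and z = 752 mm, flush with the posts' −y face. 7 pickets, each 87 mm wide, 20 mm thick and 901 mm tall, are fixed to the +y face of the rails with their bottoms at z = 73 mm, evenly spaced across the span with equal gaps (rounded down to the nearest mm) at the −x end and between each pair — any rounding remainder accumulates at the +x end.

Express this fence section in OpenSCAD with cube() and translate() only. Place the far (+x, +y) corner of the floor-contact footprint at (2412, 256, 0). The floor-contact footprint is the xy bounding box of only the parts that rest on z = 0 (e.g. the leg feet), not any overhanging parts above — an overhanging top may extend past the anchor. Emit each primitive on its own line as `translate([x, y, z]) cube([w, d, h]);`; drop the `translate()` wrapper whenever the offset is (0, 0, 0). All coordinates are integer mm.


translate([305, 174, 0]) cube([82, 82, 1099]);
translate([2330, 174, 0]) cube([82, 82, 1099]);
translate([387, 174, 218]) cube([1943, 82, 69]);
translate([387, 174, 752]) cube([1943, 82, 69]);
translate([553, 256, 73]) cube([87, 20, 901]);
translate([806, 256, 73]) cube([87, 20, 901]);
translate([1059, 256, 73]) cube([87, 20, 901]);
translate([1312, 256, 73]) cube([87, 20, 901]);
translate([1565, 256, 73]) cube([87, 20, 901]);
translate([1818, 256, 73]) cube([87, 20, 901]);
translate([2071, 256, 73]) cube([87, 20, 901]);


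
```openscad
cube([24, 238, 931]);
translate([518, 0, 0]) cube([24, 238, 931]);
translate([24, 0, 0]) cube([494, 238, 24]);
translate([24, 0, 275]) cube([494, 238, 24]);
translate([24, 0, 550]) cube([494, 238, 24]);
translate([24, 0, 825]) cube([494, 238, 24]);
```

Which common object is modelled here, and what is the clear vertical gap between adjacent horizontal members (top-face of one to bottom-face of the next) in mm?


A bookshelf. The clear shelf gap is 251 mm.

Two tall side panels with 4 horizontal boards between them — a bookshelf. The first two shelf undersides are at z = 0 and z = 275; with shelf thickness 24, the clear gap is 275 − 0 − 24 = 251 mm.


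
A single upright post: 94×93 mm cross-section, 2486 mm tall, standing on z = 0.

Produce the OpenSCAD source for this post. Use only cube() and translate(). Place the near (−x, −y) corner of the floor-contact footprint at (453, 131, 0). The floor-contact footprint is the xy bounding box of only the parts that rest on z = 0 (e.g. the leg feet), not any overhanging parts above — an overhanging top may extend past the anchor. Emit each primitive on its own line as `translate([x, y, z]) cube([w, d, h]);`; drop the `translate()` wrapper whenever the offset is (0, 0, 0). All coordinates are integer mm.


translate([453, 131, 0]) cube([94, 93, 2486]);


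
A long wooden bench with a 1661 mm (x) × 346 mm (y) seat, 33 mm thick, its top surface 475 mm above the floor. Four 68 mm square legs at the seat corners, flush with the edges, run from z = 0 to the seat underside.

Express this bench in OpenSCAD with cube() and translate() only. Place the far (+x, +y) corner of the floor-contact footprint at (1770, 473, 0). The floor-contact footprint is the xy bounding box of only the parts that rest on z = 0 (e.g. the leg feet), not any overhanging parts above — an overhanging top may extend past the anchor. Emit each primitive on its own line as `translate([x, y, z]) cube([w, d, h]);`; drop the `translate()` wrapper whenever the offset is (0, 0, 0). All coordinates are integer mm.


translate([109, 127, 442]) cube([1661, 346, 33]);
translate([109, 127, 0]) cube([68, 68, 442]);
translate([109, 405, 0]) cube([68, 68, 442]);
translate([1702, 127, 0]) cube([68, 68, 442]);
translate([1702, 405, 0]) cube([68, 68, 442]);


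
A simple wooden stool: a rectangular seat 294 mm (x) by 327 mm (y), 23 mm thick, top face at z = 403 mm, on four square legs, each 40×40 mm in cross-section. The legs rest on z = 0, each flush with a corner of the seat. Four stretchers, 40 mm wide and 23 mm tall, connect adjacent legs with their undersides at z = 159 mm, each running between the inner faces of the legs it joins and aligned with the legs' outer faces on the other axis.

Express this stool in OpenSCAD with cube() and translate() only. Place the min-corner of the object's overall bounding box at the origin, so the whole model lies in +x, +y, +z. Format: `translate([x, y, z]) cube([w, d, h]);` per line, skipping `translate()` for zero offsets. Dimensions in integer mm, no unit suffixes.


// leg_h = 403 - 23 = 380
// stretcher span = 294 - 2*40 = 214
translate([0, 0, 380]) cube([294, 327, 23]);
cube([40, 40, 380]);
translate([254, 0, 0]) cube([40, 40, 380]);
translate([0, 287, 0]) cube([40, 40, 380]);
translate([254, 287, 0]) cube([40, 40, 380]);
translate([40, 0, 159]) cube([214, 40, 23]);
translate([40, 287, 159]) cube([214, 40, 23]);
translate([0, 40, 159]) cube([40, 247, 23]);
translate([254, 40, 159]) cube([40, 247, 23]);


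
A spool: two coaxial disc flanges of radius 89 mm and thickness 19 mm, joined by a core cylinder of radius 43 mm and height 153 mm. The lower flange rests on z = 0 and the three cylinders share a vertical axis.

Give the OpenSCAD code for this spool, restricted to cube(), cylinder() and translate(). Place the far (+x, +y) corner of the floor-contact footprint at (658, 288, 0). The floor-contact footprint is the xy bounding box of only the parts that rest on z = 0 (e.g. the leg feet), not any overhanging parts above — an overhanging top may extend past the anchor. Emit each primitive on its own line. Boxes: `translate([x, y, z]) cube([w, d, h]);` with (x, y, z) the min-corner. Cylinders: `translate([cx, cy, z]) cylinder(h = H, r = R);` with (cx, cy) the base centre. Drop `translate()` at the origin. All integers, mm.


translate([569, 199, 0]) cylinder(h = 19, r = 89);
translate([569, 199, 19]) cylinder(h = 153, r = 43);
translate([569, 199, 172]) cylinder(h = 19, r = 89);


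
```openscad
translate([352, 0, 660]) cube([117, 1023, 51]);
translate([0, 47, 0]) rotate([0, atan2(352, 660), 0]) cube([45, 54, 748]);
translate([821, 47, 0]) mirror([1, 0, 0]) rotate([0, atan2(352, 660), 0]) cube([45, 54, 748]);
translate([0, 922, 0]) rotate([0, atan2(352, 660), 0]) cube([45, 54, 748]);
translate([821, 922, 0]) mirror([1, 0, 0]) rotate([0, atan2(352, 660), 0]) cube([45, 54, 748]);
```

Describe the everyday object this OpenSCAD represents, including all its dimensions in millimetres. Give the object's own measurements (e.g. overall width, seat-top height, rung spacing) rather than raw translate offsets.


A sawhorse. A 117×1023×51 mm beam (x, y, z) sits on two A-frame leg pairs. Each pair is two raked legs of 45×54 mm section (54 mm along y) splaying symmetrically in x. Each leg rises 660 mm vertically over 352 mm of horizontal reach and is 748 mm long along its own axis. Every leg's outer bottom edge rests on the floor and its outer top edge meets a bottom edge of the beam — the left legs (tilting toward +x) meet the beam's −x bottom edge, the right legs (their mirror images, tilting toward −x) meet its +x bottom edge — so the leg tops tuck under the beam, the beam's underside is 660 mm above the floor, and the feet are 821 mm apart outside-to-outside with the beam centred between them. The two leg pairs are set in 47 mm from either end of the beam.


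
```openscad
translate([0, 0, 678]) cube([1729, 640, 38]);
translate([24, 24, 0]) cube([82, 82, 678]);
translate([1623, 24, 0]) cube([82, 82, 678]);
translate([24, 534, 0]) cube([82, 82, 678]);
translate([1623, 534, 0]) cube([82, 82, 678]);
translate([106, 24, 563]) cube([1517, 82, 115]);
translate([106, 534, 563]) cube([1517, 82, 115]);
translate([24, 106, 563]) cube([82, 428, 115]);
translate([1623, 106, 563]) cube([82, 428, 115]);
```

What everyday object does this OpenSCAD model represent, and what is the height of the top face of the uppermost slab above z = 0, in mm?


A table. The table height is 716 mm.

A 1729×640×38 slab sits at z = 678 on four 82 mm square posts — a table. The top surface is at 678 + 38 = 716 mm.


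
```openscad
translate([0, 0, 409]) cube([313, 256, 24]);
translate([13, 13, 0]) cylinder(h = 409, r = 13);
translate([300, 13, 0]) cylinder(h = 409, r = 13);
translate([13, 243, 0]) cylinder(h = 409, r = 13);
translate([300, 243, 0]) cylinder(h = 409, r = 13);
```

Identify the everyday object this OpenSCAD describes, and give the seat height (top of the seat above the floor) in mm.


A stool. The seat height is 433 mm.

A 313×256×24 slab at z = 409 on four corner cylinders — a stool. The seat top is 409 + 24 = 433 mm.


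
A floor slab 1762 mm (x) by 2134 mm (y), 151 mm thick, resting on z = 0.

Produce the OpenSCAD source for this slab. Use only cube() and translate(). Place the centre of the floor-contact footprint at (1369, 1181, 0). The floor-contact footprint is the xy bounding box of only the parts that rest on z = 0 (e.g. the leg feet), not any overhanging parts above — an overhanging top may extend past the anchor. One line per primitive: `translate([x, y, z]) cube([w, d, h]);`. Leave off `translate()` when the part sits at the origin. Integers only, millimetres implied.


translate([488, 114, 0]) cube([1762, 2134, 151]);


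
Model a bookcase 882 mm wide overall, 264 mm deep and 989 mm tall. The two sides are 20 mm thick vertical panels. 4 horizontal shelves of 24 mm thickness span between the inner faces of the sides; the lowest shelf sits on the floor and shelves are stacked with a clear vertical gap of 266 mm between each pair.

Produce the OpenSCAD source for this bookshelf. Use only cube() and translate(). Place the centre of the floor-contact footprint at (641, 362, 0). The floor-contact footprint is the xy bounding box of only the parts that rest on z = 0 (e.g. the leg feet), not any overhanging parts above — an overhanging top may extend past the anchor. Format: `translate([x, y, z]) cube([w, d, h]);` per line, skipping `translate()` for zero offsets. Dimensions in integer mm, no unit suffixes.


translate([200, 230, 0]) cube([20, 264, 989]);
translate([1062, 230, 0]) cube([20, 264, 989]);
translate([220, 230, 0]) cube([842, 264, 24]);
translate([220, 230, 290]) cube([842, 264, 24]);
translate([220, 230, 580]) cube([842, 264, 24]);
translate([220, 230, 870]) cube([842, 264, 24]);


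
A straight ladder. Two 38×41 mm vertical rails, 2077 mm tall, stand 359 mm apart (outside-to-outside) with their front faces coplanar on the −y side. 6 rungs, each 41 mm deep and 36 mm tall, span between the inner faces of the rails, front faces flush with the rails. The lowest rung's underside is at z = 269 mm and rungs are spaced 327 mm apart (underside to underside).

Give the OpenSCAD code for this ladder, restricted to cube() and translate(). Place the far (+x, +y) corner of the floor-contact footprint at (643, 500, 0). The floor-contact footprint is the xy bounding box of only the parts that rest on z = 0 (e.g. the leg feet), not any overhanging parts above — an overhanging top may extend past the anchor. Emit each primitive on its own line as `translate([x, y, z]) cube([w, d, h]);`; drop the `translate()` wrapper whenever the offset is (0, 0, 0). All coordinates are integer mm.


translate([284, 459, 0]) cube([38, 41, 2077]);
translate([605, 459, 0]) cube([38, 41, 2077]);
translate([322, 459, 269]) cube([283, 41, 36]);
translate([322, 459, 596]) cube([283, 41, 36]);
translate([322, 459, 923]) cube([283, 41, 36]);
translate([322, 459, 1250]) cube([283, 41, 36]);
translate([322, 459, 1577]) cube([283, 41, 36]);
translate([322, 459, 1904]) cube([283, 41, 36]);


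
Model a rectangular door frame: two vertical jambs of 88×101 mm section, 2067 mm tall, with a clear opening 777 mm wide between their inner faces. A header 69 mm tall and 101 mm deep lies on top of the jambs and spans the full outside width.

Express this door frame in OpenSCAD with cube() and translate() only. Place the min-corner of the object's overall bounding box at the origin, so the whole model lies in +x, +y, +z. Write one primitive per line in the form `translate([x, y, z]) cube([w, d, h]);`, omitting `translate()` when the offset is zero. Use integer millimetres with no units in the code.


cube([88, 101, 2067]);
translate([865, 0, 0]) cube([88, 101, 2067]);
translate([0, 0, 2067]) cube([953, 101, 69]);


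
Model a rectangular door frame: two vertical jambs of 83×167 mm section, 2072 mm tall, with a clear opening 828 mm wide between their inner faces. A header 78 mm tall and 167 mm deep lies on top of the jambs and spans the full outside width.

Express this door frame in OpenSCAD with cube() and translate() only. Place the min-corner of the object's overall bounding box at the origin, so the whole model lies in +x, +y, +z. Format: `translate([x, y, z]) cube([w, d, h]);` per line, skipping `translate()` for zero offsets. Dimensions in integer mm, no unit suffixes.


cube([83, 167, 2072]);
translate([911, 0, 0]) cube([83, 167, 2072]);
translate([0, 0, 2072]) cube([994, 167, 78]);


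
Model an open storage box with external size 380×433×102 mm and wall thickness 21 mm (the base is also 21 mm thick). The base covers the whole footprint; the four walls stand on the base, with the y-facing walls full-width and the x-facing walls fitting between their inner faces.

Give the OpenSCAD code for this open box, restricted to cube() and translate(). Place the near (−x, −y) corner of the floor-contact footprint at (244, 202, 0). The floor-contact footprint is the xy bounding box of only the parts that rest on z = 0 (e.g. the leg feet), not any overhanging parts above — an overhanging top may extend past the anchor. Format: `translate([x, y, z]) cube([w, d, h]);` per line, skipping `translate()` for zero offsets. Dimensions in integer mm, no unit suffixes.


translate([244, 202, 0]) cube([380, 433, 21]);
translate([244, 202, 21]) cube([380, 21, 81]);
translate([244, 614, 21]) cube([380, 21, 81]);
translate([244, 223, 21]) cube([21, 391, 81]);
translate([603, 223, 21]) cube([21, 391, 81]);


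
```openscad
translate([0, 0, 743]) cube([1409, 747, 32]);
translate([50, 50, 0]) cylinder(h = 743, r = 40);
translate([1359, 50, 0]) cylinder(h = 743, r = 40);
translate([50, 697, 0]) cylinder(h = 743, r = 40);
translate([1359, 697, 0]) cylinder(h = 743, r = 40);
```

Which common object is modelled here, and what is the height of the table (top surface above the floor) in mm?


A table. The table height is 775 mm.

A 1409×747×32 slab sits at z = 743 on four Ø80 mm round legs — a table. The top surface is at 743 + 32 = 775 mm.


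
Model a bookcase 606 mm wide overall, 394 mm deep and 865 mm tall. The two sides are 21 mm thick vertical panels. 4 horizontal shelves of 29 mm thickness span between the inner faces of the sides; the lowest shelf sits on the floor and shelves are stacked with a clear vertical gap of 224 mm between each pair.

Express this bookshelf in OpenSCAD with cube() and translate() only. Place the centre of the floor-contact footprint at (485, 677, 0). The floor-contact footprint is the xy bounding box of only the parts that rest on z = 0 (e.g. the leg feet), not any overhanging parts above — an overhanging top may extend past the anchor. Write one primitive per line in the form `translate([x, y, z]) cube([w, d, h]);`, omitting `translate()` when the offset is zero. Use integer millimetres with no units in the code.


translate([182, 480, 0]) cube([21, 394, 865]);
translate([767, 480, 0]) cube([21, 394, 865]);
translate([203, 480, 0]) cube([564, 394, 29]);
translate([203, 480, 253]) cube([564, 394, 29]);
translate([203, 480, 506]) cube([564, 394, 29]);
translate([203, 480, 759]) cube([564, 394, 29]);


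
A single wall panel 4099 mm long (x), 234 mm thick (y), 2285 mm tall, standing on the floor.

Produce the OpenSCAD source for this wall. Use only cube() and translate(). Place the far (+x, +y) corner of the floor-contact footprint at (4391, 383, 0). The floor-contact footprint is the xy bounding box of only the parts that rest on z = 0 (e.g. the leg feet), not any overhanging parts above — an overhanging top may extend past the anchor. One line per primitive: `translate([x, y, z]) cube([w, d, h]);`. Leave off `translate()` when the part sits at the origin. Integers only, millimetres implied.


translate([292, 149, 0]) cube([4099, 234, 2285]);


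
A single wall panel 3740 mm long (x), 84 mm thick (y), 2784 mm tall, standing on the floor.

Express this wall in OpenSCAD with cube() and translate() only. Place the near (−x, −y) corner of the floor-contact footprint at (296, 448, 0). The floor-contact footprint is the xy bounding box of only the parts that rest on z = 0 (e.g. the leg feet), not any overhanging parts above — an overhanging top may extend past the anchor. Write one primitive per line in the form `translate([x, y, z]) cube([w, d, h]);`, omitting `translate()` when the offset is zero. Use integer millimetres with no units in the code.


translate([296, 448, 0]) cube([3740, 84, 2784]);


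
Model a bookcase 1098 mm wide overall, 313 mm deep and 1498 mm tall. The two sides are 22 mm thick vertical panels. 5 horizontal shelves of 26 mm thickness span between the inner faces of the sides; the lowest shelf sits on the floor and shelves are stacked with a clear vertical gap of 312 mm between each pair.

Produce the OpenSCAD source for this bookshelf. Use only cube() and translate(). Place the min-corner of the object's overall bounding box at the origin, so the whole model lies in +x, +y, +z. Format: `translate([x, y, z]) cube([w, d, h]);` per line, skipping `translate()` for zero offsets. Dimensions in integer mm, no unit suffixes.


cube([22, 313, 1498]);
translate([1076, 0, 0]) cube([22, 313, 1498]);
translate([22, 0, 0]) cube([1054, 313, 26]);
translate([22, 0, 338]) cube([1054, 313, 26]);
translate([22, 0, 676]) cube([1054, 313, 26]);
translate([22, 0, 1014]) cube([1054, 313, 26]);
translate([22, 0, 1352]) cube([1054, 313, 26]);


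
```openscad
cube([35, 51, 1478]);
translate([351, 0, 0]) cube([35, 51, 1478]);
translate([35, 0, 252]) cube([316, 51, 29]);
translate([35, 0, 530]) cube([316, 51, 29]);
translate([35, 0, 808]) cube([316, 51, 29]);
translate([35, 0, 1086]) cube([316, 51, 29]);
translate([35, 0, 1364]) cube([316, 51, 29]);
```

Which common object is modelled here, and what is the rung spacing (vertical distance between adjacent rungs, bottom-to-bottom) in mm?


A ladder. The rung spacing is 278 mm.

Two tall 35×51 posts with 5 short bars between them — a ladder. Adjacent rungs sit at z = 252 and z = 530, so the spacing is 530 − 252 = 278 mm.


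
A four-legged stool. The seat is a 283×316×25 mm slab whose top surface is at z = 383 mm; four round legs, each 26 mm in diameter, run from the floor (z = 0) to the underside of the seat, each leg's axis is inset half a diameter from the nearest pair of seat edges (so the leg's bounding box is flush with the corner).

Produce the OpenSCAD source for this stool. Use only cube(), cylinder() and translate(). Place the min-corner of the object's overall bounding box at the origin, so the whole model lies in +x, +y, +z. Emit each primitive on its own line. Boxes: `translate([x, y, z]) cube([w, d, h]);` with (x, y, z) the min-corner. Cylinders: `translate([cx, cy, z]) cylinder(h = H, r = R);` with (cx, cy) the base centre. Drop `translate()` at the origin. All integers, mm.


translate([0, 0, 358]) cube([283, 316, 25]);
translate([13, 13, 0]) cylinder(h = 358, r = 13);
translate([270, 13, 0]) cylinder(h = 358, r = 13);
translate([13, 303, 0]) cylinder(h = 358, r = 13);
translate([270, 303, 0]) cylinder(h = 358, r = 13);


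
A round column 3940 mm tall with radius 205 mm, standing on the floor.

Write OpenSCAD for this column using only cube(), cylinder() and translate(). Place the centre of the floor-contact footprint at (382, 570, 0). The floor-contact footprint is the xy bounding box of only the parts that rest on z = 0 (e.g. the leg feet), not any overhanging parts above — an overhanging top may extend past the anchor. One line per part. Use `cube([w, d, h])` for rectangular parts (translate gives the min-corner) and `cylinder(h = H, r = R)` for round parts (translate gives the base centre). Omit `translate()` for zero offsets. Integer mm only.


translate([382, 570, 0]) cylinder(h = 3940, r = 205);


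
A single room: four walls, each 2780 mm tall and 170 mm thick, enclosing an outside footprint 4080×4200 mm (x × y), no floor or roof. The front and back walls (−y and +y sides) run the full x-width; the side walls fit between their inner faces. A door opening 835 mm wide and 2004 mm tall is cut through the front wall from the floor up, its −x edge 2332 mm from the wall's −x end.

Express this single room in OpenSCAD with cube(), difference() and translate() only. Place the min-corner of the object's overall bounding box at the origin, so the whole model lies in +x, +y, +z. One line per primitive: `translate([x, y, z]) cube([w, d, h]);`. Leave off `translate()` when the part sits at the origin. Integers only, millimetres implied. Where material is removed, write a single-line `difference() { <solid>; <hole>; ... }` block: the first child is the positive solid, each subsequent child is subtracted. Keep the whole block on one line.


difference() { cube([4080, 170, 2780]); translate([2332, 0, 0]) cube([835, 170, 2004]); }
translate([0, 4030, 0]) cube([4080, 170, 2780]);
translate([0, 170, 0]) cube([170, 3860, 2780]);
translate([3910, 170, 0]) cube([170, 3860, 2780]);


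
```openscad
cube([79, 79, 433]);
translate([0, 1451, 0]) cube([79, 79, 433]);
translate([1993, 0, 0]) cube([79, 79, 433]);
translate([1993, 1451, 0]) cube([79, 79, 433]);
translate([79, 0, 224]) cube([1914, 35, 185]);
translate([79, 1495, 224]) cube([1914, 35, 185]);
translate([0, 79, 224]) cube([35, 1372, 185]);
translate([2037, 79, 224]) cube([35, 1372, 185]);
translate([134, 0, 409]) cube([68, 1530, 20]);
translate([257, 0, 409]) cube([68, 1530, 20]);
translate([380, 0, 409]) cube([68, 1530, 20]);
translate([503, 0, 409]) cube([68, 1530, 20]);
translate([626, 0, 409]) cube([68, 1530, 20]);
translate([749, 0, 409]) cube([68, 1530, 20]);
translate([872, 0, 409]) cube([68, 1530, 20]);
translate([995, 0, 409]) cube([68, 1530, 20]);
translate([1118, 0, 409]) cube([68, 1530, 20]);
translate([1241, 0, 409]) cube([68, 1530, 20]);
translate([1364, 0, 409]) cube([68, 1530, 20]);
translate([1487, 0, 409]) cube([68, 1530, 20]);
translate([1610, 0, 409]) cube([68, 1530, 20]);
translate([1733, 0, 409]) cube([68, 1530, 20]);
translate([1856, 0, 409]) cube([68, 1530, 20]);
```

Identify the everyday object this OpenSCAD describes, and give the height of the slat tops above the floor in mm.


A bed frame. The slat-top height is 429 mm.

Four posts, four rails, and a row of slats — a bed frame. Slats sit on the rails at z = 224 + 185 = 409; with slat thickness 20, the top is 429 mm.


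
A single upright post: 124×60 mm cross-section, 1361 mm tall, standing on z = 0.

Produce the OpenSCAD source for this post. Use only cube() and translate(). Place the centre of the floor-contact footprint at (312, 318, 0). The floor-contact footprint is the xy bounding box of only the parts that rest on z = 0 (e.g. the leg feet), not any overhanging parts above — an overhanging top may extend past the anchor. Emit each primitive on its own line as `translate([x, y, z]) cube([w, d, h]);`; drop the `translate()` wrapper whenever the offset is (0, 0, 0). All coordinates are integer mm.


translate([250, 288, 0]) cube([124, 60, 1361]);


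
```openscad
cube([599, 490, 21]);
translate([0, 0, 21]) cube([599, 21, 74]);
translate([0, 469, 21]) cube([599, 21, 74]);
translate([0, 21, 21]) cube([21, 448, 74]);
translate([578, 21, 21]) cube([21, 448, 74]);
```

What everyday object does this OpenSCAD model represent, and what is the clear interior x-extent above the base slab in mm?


An open box. The internal width is 557 mm.

A 599×490 base slab with four walls standing on it — an open box. The base is 599 mm wide and the walls are 21 mm thick, so the internal width is 599 − 2 × 21 = 557 mm.


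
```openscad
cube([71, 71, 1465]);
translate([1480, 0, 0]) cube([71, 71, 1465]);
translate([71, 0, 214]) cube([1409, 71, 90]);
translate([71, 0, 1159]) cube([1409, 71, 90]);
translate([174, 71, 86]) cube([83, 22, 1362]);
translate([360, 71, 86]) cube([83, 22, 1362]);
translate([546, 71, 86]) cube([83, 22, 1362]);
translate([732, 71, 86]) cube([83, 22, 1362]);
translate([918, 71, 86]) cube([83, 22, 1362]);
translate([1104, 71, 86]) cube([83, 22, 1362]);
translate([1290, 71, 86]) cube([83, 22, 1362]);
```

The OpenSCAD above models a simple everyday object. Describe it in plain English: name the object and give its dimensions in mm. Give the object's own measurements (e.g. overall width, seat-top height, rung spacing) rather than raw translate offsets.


A fence section. Two 71×71 mm posts, 1465 mm tall, stand on the floor with a clear span of 1409 mm between their inner faces. Two horizontal rails of 71×90 mm section span the gap between the posts with their undersides at z = 214 mm and z = 1159 mm, flush with the posts' −y face. 7 pickets, each 83 mm wide, 22 mm thick and 1362 mm tall, are fixed to the +y face of the rails with their bottoms at z = 86 mm, spaced across the span with a 103 mm gap after the −x post and between neighbouring pickets, with 107 mm left before the +x post.


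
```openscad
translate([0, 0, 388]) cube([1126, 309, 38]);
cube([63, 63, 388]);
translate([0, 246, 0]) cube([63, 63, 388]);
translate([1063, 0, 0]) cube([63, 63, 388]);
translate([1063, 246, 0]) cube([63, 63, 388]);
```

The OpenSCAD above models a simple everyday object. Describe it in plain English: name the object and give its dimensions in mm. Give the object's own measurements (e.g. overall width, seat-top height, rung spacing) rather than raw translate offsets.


A bench: a 1126×309 mm seat slab, 38 mm thick, top at z = 426 mm, on four 63×63 mm square legs flush with the seat corners and standing on z = 0.


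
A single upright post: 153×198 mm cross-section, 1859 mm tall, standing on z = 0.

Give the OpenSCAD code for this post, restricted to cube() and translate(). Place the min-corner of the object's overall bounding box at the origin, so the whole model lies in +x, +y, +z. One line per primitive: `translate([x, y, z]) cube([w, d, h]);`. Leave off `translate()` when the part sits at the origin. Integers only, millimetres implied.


cube([153, 198, 1859]);


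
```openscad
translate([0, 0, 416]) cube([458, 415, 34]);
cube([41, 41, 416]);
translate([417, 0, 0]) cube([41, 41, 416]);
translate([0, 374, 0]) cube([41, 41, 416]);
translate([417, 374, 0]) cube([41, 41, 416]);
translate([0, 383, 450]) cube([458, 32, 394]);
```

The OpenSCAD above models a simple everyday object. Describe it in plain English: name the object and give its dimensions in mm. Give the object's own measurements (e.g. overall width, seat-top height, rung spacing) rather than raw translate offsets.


A chair. The seat is a 458×415×34 mm slab with its top at z = 450 mm, on four 41×41 mm corner legs (flush with the seat edges, standing on z = 0). A flat backrest 32 mm thick, 394 mm tall, spans the full seat width and rises from the seat top along its +y edge, rear face flush with the rear of the seat.


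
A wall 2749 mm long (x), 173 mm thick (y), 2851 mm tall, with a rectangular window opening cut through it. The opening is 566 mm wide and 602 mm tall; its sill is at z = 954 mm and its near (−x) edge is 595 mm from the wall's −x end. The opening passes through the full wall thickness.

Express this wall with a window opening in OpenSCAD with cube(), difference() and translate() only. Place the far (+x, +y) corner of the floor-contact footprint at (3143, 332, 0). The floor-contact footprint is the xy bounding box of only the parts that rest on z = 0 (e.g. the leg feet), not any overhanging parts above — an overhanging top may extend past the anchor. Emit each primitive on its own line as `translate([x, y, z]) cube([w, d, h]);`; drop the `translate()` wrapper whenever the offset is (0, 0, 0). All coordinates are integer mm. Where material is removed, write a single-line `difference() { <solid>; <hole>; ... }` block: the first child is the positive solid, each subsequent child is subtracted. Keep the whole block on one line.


difference() { translate([394, 159, 0]) cube([2749, 173, 2851]); translate([989, 159, 954]) cube([566, 173, 602]); }
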